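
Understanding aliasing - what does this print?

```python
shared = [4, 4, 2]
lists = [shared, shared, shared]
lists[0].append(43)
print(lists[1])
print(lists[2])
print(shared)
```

Key concept: list of same reference.
Step by step:
`shared = [4, 4, 2]` → shared = [4, 4, 2]
`lists = [shared, shared, shared]` → lists = [[4, 4, 2], [4, 4, 2], [4, 4, 2]]
`lists[0].append(43)` → shared = [4, 4, 2, 43]; lists = [[4, 4, 2, 43], [4, 4, 2, 43], [4, 4, 2, 43]]
`print(lists[1])` → prints [4, 4, 2, 43]
`print(lists[2])` → prints [4, 4, 2, 43]
`print(shared)` → prints [4, 4, 2, 43]

Answer:
[4, 4, 2, 43]
[4, 4, 2, 43]
[4, 4, 2, 43]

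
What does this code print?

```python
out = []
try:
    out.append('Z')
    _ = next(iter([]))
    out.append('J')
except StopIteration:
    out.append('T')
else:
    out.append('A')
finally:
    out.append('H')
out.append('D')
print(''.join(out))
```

Execution trace: 'Z' (try body) → 'T' (except StopIteration) → 'H' (finally) → 'D' (after the try/except). Output: ZTHD

Answer: ZTHD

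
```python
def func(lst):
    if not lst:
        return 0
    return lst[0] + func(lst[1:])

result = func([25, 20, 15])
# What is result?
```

25 + 20 + 15 + 0 = 60

Answer: 60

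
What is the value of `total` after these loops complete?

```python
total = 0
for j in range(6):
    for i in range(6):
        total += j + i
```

Sum of all j+i for j,i in 6x6
`total` takes the values: 0 → 1 → 3 → 6 → 10 → 15 → 16 → 18 → 21 → 25 → 30 → 36 → 38 → 41 → 45 → 50 → 56 → 63 → 66 → 70 → 75 → 81 → 88 → 96 → 100 → 105 → 111 → 118 → 126 → 135 → 140 → 146 → 153 → 161 → 170 → 180

Answer: 180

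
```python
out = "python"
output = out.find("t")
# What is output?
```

Trace:
`out = "python"` → out = 'python'
`output = out.find("t")` → output = 2
So output = 2

Answer: 2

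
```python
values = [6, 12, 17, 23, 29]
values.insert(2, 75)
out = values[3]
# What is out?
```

Trace:
`values = [6, 12, 17, 23, 29]` → values = [6, 12, 17, 23, 29]
`values.insert(2, 75)` → values = [6, 12, 75, 17, 23, 29]
`out = values[3]` → out = 17
So out = 17

Answer: 17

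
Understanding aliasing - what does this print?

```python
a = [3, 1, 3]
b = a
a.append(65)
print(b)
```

Key concept: basic list aliasing.
Step by step:
`a = [3, 1, 3]` → a = [3, 1, 3]
`b = a` → b = [3, 1, 3] (same object as a)
`a.append(65)` → a = [3, 1, 3, 65] (same object as b); b = [3, 1, 3, 65] (same object as a)
`print(b)` → prints [3, 1, 3, 65]

Answer: [3, 1, 3, 65]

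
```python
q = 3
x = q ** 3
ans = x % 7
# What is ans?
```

Trace:
`q = 3` → q = 3
`x = q ** 3` → x = 27
`ans = x % 7` → ans = 6
So ans = 6

Answer: 6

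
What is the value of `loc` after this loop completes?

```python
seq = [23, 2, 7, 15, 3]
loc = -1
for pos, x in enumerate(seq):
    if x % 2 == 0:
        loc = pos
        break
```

First even number index in [23, 2, 7, 15, 3]
`loc` takes the values: -1 → 1

Answer: 1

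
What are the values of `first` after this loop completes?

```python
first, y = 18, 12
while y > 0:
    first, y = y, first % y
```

GCD of 18 and 12
`first` takes the values: 18 → 12 → 6

Answer: 6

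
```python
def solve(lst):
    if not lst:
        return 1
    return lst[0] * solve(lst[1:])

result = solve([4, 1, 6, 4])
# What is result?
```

Product over [4, 1, 6, 4] = 4 * 1 * 6 * 4 = 96

Answer: 96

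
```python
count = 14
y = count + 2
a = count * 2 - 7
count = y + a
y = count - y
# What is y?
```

Trace:
`count = 14` → count = 14
`y = count + 2` → y = 16
`a = count * 2 - 7` → a = 21
`count = y + a` → count = 37
`y = count - y` → y = 21
So y = 21

Answer: 21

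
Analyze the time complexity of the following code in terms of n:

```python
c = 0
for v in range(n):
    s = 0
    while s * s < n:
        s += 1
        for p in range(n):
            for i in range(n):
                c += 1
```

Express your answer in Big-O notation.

Each loop level contributes: n × √n × n × n. Multiplying the contributions gives O(n^3√n).

Answer: O(n^3√n)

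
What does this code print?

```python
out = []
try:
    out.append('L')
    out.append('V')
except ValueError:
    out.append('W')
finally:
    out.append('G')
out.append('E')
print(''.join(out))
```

Execution trace: 'L' (try body) → 'V' (try body, no exception) → 'G' (finally) → 'E' (after the try/except). Output: LVGE

Answer: LVGE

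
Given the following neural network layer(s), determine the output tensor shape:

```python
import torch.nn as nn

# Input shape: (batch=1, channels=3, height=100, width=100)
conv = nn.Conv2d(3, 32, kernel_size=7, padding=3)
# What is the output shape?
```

Input: (1, 3, 100, 100) -> Output: (1, 32, 100, 100)

Answer: (1, 32, 100, 100)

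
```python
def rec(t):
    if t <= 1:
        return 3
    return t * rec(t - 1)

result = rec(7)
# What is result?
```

rec(7) = 7 * 6 * 5 * 4 * 3 * 2 * 3 = 15120

Answer: 15120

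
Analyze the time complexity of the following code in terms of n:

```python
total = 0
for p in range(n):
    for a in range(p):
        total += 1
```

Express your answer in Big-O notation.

Each loop level contributes: n × n. Multiplying the contributions gives O(n^2).

Answer: O(n^2)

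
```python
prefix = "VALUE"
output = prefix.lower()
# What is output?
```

Trace:
`prefix = "VALUE"` → prefix = 'VALUE'
`output = prefix.lower()` → output = 'value'
So output = 'value'

Answer: 'value'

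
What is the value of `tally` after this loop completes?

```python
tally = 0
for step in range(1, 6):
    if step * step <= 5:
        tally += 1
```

Count numbers where step² ≤ 5
`tally` takes the values: 0 → 1 → 2

Answer: 2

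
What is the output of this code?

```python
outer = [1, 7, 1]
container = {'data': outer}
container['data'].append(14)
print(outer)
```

Key concept: dict holds reference to list.
Step by step:
`outer = [1, 7, 1]` → outer = [1, 7, 1]
`container = {'data': outer}` → container = {'data': [1, 7, 1]}
`container['data'].append(14)` → outer = [1, 7, 1, 14]; container = {'data': [1, 7, 1, 14]}
`print(outer)` → prints [1, 7, 1, 14]

Answer: [1, 7, 1, 14]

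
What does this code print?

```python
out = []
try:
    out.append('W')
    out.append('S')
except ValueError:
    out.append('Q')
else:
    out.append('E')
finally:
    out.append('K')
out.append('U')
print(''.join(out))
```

Execution trace: 'W' (try body) → 'S' (try body, no exception) → 'E' (else) → 'K' (finally) → 'U' (after the try/except). Output: WSEKU

Answer: WSEKU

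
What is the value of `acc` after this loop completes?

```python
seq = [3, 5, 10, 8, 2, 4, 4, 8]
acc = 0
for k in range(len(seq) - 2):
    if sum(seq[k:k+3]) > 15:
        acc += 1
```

Count windows with sum > 15
`acc` takes the values: 0 → 1 → 2 → 3 → 4

Answer: 4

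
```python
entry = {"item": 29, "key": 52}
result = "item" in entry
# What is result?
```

Trace:
`entry = {"item": 29, "key": 52}` → entry = {'item': 29, 'key': 52}
`result = "item" in entry` → result = True
So result = True

Answer: True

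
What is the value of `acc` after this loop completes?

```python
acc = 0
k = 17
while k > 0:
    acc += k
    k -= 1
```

Sum 17 down to 1
`acc` takes the values: 0 → 17 → 33 → 48 → 62 → 75 → 87 → 98 → 108 → 117 → 125 → 132 → 138 → 143 → 147 → 150 → 152 → 153

Answer: 153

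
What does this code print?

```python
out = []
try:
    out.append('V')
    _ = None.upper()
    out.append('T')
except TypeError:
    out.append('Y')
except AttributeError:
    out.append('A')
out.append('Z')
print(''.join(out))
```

Execution trace: 'V' (try body) → 'A' (except AttributeError) → 'Z' (after the try/except). Output: VAZ

Answer: VAZ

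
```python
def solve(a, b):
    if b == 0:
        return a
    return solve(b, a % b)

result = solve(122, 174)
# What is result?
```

solve(122, 174) -> solve(174, 122) -> solve(122, 52) -> solve(52, 18) -> solve(18, 16) -> solve(16, 2) -> solve(2, 0) -> 2

Answer: 2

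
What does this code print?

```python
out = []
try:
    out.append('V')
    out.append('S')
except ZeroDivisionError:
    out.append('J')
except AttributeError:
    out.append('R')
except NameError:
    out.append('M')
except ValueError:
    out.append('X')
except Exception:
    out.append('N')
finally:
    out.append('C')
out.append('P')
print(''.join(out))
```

Execution trace: 'V' (try body) → 'S' (try body, no exception) → 'C' (finally) → 'P' (after the try/except). Output: VSCP

Answer: VSCP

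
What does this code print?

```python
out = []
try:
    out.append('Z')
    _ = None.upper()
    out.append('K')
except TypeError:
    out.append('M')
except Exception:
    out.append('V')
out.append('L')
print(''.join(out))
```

Execution trace: 'Z' (try body) → 'V' (except Exception) → 'L' (after the try/except). Output: ZVL

Answer: ZVL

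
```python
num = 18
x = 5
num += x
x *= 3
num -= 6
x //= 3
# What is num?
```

Trace:
`num = 18` → num = 18
`x = 5` → x = 5
`num += x` → num = 23
`x *= 3` → x = 15
`num -= 6` → num = 17
`x //= 3` → x = 5
So num = 17

Answer: 17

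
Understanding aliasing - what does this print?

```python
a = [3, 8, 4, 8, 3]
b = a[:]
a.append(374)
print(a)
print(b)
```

Key concept: slice [:] creates copy.
Step by step:
`a = [3, 8, 4, 8, 3]` → a = [3, 8, 4, 8, 3]
`b = a[:]` → b = [3, 8, 4, 8, 3]
`a.append(374)` → a = [3, 8, 4, 8, 3, 374]
`print(a)` → prints [3, 8, 4, 8, 3, 374]
`print(b)` → prints [3, 8, 4, 8, 3]

Answer:
[3, 8, 4, 8, 3, 374]
[3, 8, 4, 8, 3]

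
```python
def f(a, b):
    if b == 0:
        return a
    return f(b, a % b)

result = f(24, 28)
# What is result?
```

f(24, 28) -> f(28, 24) -> f(24, 4) -> f(4, 0) -> 4

Answer: 4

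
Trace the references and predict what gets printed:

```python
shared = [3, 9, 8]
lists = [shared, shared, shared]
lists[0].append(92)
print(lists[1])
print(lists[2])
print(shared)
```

Key concept: list of same reference.
Step by step:
`shared = [3, 9, 8]` → shared = [3, 9, 8]
`lists = [shared, shared, shared]` → lists = [[3, 9, 8], [3, 9, 8], [3, 9, 8]]
`lists[0].append(92)` → shared = [3, 9, 8, 92]; lists = [[3, 9, 8, 92], [3, 9, 8, 92], [3, 9, 8, 92]]
`print(lists[1])` → prints [3, 9, 8, 92]
`print(lists[2])` → prints [3, 9, 8, 92]
`print(shared)` → prints [3, 9, 8, 92]

Answer:
[3, 9, 8, 92]
[3, 9, 8, 92]
[3, 9, 8, 92]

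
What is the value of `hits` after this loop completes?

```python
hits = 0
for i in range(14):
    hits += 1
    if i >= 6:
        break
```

Loop breaks when i reaches 6, hits is 7
`hits` takes the values: 0 → 1 → 2 → 3 → 4 → 5 → 6 → 7

Answer: 7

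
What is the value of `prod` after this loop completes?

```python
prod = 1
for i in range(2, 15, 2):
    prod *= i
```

Product of even numbers 2 to 14
`prod` takes the values: 1 → 2 → 8 → 48 → 384 → 3840 → 46080 → 645120

Answer: 645120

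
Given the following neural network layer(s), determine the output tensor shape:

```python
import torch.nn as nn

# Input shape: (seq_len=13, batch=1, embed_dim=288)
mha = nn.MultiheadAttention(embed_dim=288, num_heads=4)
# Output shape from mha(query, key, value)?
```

Input: (13, 1, 288) -> Output: (13, 1, 288)

Answer: (13, 1, 288)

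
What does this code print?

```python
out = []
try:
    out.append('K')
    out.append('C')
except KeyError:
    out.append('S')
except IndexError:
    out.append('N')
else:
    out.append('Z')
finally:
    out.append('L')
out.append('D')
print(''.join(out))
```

Execution trace: 'K' (try body) → 'C' (try body, no exception) → 'Z' (else) → 'L' (finally) → 'D' (after the try/except). Output: KCZLD

Answer: KCZLD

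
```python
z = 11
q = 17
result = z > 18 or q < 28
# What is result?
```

Trace:
`z = 11` → z = 11
`q = 17` → q = 17
`result = z > 18 or q < 28` → result = True
So result = True

Answer: True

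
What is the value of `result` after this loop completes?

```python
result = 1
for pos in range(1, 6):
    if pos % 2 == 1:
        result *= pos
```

Product of odd numbers 1 to 5
`result` takes the values: 1 → 3 → 15

Answer: 15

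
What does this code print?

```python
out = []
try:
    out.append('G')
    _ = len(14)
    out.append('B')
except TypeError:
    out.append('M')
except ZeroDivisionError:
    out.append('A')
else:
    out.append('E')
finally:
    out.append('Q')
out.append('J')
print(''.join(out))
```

Execution trace: 'G' (try body) → 'M' (except TypeError) → 'Q' (finally) → 'J' (after the try/except). Output: GMQJ

Answer: GMQJ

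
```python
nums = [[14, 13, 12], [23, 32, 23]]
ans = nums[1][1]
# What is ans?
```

Trace:
`nums = [[14, 13, 12], [23, 32, 23]]` → nums = [[14, 13, 12], [23, 32, 23]]
`ans = nums[1][1]` → ans = 32
So ans = 32

Answer: 32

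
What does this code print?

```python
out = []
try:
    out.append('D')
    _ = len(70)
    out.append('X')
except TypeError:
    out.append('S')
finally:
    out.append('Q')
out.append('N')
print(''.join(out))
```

Execution trace: 'D' (try body) → 'S' (except TypeError) → 'Q' (finally) → 'N' (after the try/except). Output: DSQN

Answer: DSQN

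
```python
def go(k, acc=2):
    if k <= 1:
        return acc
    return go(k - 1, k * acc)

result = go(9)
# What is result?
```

Accumulator trace (n, acc): (9, 2) -> (8, 18) -> (7, 144) -> (6, 1008) -> (5, 6048) -> (4, 30240) -> (3, 120960) -> (2, 362880) -> (1, 725760) -> return 725760

Answer: 725760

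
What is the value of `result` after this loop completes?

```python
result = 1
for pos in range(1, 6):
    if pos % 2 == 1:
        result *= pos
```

Product of odd numbers 1 to 5
`result` takes the values: 1 → 3 → 15

Answer: 15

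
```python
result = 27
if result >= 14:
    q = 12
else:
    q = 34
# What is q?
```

Trace:
`result = 27` → result = 27
`if result >= 14: ...` → result >= 14 is True → q = 12
So q = 12

Answer: 12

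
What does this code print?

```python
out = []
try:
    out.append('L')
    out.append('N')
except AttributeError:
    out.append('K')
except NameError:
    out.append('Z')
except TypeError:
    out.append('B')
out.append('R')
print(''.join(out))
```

Execution trace: 'L' (try body) → 'N' (try body, no exception) → 'R' (after the try/except). Output: LNR

Answer: LNR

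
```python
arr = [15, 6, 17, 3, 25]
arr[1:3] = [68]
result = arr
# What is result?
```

Trace:
`arr = [15, 6, 17, 3, 25]` → arr = [15, 6, 17, 3, 25]
`arr[1:3] = [68]` → arr = [15, 68, 3, 25]
`result = arr` → result = [15, 68, 3, 25]
So result = [15, 68, 3, 25]

Answer: [15, 68, 3, 25]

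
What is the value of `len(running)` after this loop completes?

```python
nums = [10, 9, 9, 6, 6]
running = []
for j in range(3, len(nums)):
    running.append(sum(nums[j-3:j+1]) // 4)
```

Number of 4-element averages
`running` takes the values: [] → [8] → [8, 7]
So `len(running)` = 2

Answer: 2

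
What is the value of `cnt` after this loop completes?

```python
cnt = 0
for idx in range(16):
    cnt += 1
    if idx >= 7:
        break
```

Loop breaks when idx reaches 7, cnt is 8
`cnt` takes the values: 0 → 1 → 2 → 3 → 4 → 5 → 6 → 7 → 8

Answer: 8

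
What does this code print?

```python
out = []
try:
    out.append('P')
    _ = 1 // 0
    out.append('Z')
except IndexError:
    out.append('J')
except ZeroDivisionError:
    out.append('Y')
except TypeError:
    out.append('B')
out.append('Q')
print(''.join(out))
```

Execution trace: 'P' (try body) → 'Y' (except ZeroDivisionError) → 'Q' (after the try/except). Output: PYQ

Answer: PYQ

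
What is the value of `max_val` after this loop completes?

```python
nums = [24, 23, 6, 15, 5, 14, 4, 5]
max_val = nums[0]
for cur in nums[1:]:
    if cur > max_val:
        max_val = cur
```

Maximum of [24, 23, 6, 15, 5, 14, 4, 5]
`max_val` takes the values: 24

Answer: 24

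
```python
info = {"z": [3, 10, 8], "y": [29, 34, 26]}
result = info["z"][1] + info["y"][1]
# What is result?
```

Trace:
`info = {"z": [3, 10, 8], "y": [29, 34, 26]}` → info = {'z': [3, 10, 8], 'y': [29, 34, 26]}
`result = info["z"][1] + info["y"][1]` → result = 44
So result = 44

Answer: 44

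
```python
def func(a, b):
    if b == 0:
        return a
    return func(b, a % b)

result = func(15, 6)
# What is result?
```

func(15, 6) -> func(6, 3) -> func(3, 0) -> 3

Answer: 3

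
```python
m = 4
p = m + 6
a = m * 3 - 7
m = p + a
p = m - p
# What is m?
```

Trace:
`m = 4` → m = 4
`p = m + 6` → p = 10
`a = m * 3 - 7` → a = 5
`m = p + a` → m = 15
`p = m - p` → p = 5
So m = 15

Answer: 15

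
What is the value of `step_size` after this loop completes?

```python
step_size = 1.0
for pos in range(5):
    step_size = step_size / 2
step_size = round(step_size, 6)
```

Halving LR 5 times: 1 / 2^5
`step_size` takes the values: 1.0 → 0.5 → 0.25 → 0.125 → 0.0625 → 0.03125

Answer: 0.03125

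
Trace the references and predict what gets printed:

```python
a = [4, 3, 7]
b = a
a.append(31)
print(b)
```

Key concept: basic list aliasing.
Step by step:
`a = [4, 3, 7]` → a = [4, 3, 7]
`b = a` → b = [4, 3, 7] (same object as a)
`a.append(31)` → a = [4, 3, 7, 31] (same object as b); b = [4, 3, 7, 31] (same object as a)
`print(b)` → prints [4, 3, 7, 31]

Answer: [4, 3, 7, 31]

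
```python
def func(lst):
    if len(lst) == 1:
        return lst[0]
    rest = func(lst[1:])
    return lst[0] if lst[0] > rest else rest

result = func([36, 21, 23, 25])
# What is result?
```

Recursive max over [36, 21, 23, 25] = 36

Answer: 36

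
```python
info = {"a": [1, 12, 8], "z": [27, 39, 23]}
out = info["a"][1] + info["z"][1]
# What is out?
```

Trace:
`info = {"a": [1, 12, 8], "z": [27, 39, 23]}` → info = {'a': [1, 12, 8], 'z': [27, 39, 23]}
`out = info["a"][1] + info["z"][1]` → out = 51
So out = 51

Answer: 51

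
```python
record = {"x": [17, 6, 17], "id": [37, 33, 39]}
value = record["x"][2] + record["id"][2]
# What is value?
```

Trace:
`record = {"x": [17, 6, 17], "id": [37, 33, 39]}` → record = {'x': [17, 6, 17], 'id': [37, 33, 39]}
`value = record["x"][2] + record["id"][2]` → value = 56
So value = 56

Answer: 56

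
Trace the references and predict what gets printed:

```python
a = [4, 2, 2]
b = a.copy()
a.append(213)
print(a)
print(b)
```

Key concept: list.copy() creates independent copy.
Step by step:
`a = [4, 2, 2]` → a = [4, 2, 2]
`b = a.copy()` → b = [4, 2, 2]
`a.append(213)` → a = [4, 2, 2, 213]
`print(a)` → prints [4, 2, 2, 213]
`print(b)` → prints [4, 2, 2]

Answer:
[4, 2, 2, 213]
[4, 2, 2]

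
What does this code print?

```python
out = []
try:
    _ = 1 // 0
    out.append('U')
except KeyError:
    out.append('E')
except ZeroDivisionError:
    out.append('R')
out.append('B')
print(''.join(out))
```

Execution trace: 'R' (except ZeroDivisionError) → 'B' (after the try/except). Output: RB

Answer: RB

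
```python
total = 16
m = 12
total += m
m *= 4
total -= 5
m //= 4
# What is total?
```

Trace:
`total = 16` → total = 16
`m = 12` → m = 12
`total += m` → total = 28
`m *= 4` → m = 48
`total -= 5` → total = 23
`m //= 4` → m = 12
So total = 23

Answer: 23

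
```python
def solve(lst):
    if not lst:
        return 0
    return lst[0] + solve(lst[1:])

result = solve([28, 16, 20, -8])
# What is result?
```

28 + 16 + 20 + (-8) + 0 = 56

Answer: 56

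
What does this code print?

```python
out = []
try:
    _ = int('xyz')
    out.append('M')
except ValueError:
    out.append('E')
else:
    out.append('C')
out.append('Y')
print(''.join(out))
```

Execution trace: 'E' (except ValueError) → 'Y' (after the try/except). Output: EY

Answer: EY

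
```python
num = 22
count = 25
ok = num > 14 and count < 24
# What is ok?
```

Trace:
`num = 22` → num = 22
`count = 25` → count = 25
`ok = num > 14 and count < 24` → ok = False
So ok = False

Answer: False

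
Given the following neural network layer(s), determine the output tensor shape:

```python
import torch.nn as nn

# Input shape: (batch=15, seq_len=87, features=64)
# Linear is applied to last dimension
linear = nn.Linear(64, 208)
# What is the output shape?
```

Input: (15, 87, 64) -> Output: (15, 87, 208)

Answer: (15, 87, 208)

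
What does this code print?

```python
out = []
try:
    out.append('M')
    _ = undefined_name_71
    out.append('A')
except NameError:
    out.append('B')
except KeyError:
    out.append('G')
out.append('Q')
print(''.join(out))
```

Execution trace: 'M' (try body) → 'B' (except NameError) → 'Q' (after the try/except). Output: MBQ

Answer: MBQ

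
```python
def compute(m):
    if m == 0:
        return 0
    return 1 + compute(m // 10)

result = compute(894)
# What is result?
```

Count of digits of 894: 3

Answer: 3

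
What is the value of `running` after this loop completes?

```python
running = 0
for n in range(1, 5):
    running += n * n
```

Sum of squares 1² to 4² = 30
`running` takes the values: 0 → 1 → 5 → 14 → 30

Answer: 30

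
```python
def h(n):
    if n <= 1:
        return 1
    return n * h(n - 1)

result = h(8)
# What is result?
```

h(8) = 8 * 7 * 6 * 5 * 4 * 3 * 2 * 1 = 40320

Answer: 40320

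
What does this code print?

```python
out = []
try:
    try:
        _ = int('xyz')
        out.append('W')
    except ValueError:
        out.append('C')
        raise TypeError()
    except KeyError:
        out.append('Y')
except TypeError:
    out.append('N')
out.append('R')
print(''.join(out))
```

Execution trace: 'C' (inner except ValueError) → 'N' (outer except TypeError) → 'R' (after the try/except). Output: CNR

Answer: CNR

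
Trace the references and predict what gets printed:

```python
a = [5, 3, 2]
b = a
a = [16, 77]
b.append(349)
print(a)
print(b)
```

Key concept: rebinding vs mutation: a is rebound to a new list, b still points at the original.
Step by step:
`a = [5, 3, 2]` → a = [5, 3, 2]
`b = a` → b = [5, 3, 2] (same object as a)
`a = [16, 77]` → a = [16, 77]
`b.append(349)` → b = [5, 3, 2, 349]
`print(a)` → prints [16, 77]
`print(b)` → prints [5, 3, 2, 349]

Answer:
[16, 77]
[5, 3, 2, 349]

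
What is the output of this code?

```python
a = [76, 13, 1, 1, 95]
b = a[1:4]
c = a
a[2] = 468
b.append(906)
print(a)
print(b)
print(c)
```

Key concept: slice vs alias.
Step by step:
`a = [76, 13, 1, 1, 95]` → a = [76, 13, 1, 1, 95]
`b = a[1:4]` → b = [13, 1, 1]
`c = a` → c = [76, 13, 1, 1, 95] (same object as a)
`a[2] = 468` → a = [76, 13, 468, 1, 95] (same object as c); c = [76, 13, 468, 1, 95] (same object as a)
`b.append(906)` → b = [13, 1, 1, 906]
`print(a)` → prints [76, 13, 468, 1, 95]
`print(b)` → prints [13, 1, 1, 906]
`print(c)` → prints [76, 13, 468, 1, 95]

Answer:
[76, 13, 468, 1, 95]
[13, 1, 1, 906]
[76, 13, 468, 1, 95]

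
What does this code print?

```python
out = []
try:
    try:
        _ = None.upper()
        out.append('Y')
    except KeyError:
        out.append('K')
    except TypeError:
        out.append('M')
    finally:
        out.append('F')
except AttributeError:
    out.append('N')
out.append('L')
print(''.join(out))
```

Execution trace: 'F' (inner finally) → 'N' (outer except AttributeError) → 'L' (after the try/except). Output: FNL

Answer: FNL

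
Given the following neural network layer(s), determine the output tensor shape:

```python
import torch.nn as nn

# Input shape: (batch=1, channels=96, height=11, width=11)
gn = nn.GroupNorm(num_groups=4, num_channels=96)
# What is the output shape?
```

Input: (1, 96, 11, 11) -> Output: (1, 96, 11, 11)

Answer: (1, 96, 11, 11)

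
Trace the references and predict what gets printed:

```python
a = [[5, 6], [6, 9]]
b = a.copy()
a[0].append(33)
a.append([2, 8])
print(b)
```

Key concept: shallow copy with nested lists.
Step by step:
`a = [[5, 6], [6, 9]]` → a = [[5, 6], [6, 9]]
`b = a.copy()` → b = [[5, 6], [6, 9]]
`a[0].append(33)` → a = [[5, 6, 33], [6, 9]]; b = [[5, 6, 33], [6, 9]]
`a.append([2, 8])` → a = [[5, 6, 33], [6, 9], [2, 8]]
`print(b)` → prints [[5, 6, 33], [6, 9]]

Answer: [[5, 6, 33], [6, 9]]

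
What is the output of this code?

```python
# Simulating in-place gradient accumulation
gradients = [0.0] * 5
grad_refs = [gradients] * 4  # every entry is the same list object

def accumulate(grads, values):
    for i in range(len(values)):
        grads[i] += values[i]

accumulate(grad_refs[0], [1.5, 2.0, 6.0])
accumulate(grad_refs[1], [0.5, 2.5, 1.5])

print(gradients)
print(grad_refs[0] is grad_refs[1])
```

Key concept: gradient accumulation aliasing.
Step by step:
`gradients = [0.0] * 5` → gradients = [0.0, 0.0, 0.0, 0.0, 0.0]
`grad_refs = [gradients] * 4` → grad_refs = [[0.0, 0.0, 0.0, 0.0, 0.0], [0.0, 0.0, 0.0, 0.0, 0.0], [0.0, 0.0, 0.0, 0.0, 0.0], [0.0, 0.0, 0.0, 0.0, 0.0]]
`accumulate(grad_refs[0], [1.5, 2.0, 6.0])` → gradients = [1.5, 2.0, 6.0, 0.0, 0.0]; grad_refs = [[1.5, 2.0, 6.0, 0.0, 0.0], [1.5, 2.0, 6.0, 0.0, 0.0], [1.5, 2.0, 6.0, 0.0, 0.0], [1.5, 2.0, 6.0, 0.0, 0.0]]
`accumulate(grad_refs[1], [0.5, 2.5, 1.5])` → gradients = [2.0, 4.5, 7.5, 0.0, 0.0]; grad_refs = [[2.0, 4.5, 7.5, 0.0, 0.0], [2.0, 4.5, 7.5, 0.0, 0.0], [2.0, 4.5, 7.5, 0.0, 0.0], [2.0, 4.5, 7.5, 0.0, 0.0]]
`print(gradients)` → prints [2.0, 4.5, 7.5, 0.0, 0.0]
`print(grad_refs[0] is grad_refs[1])` → prints True

Answer:
[2.0, 4.5, 7.5, 0.0, 0.0]
True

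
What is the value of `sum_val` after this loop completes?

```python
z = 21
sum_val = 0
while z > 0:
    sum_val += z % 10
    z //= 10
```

Sum digits of 21
`sum_val` takes the values: 0 → 1 → 3

Answer: 3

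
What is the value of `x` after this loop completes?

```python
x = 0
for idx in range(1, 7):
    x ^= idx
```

XOR of 1 to 6
`x` takes the values: 0 → 1 → 3 → 0 → 4 → 1 → 7

Answer: 7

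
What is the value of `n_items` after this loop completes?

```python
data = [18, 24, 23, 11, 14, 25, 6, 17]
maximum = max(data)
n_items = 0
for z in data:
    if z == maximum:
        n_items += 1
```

Count of max value 25 in [18, 24, 23, 11, 14, 25, 6, 17]
`n_items` takes the values: 0 → 1

Answer: 1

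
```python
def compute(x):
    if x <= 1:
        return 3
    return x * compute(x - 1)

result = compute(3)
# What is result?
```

compute(3) = 3 * 2 * 3 = 18

Answer: 18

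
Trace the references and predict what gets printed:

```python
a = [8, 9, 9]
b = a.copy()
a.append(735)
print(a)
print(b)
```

Key concept: list.copy() creates independent copy.
Step by step:
`a = [8, 9, 9]` → a = [8, 9, 9]
`b = a.copy()` → b = [8, 9, 9]
`a.append(735)` → a = [8, 9, 9, 735]
`print(a)` → prints [8, 9, 9, 735]
`print(b)` → prints [8, 9, 9]

Answer:
[8, 9, 9, 735]
[8, 9, 9]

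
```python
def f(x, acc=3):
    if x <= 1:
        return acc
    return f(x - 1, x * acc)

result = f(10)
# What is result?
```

Accumulator trace (n, acc): (10, 3) -> (9, 30) -> (8, 270) -> (7, 2160) -> (6, 15120) -> (5, 90720) -> (4, 453600) -> (3, 1814400) -> (2, 5443200) -> (1, 10886400) -> return 10886400

Answer: 10886400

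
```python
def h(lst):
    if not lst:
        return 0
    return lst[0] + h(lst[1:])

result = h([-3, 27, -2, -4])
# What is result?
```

(-3) + 27 + (-2) + (-4) + 0 = 18

Answer: 18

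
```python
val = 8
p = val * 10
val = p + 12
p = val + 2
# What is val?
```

Trace:
`val = 8` → val = 8
`p = val * 10` → p = 80
`val = p + 12` → val = 92
`p = val + 2` → p = 94
So val = 92

Answer: 92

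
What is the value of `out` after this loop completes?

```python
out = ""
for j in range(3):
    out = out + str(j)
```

Concatenate digits 0 to 2
`out` takes the values: "" → "0" → "01" → "012"

Answer: "012"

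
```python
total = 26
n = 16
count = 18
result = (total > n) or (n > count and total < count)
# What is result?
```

Trace:
`total = 26` → total = 26
`n = 16` → n = 16
`count = 18` → count = 18
`result = (total > n) or (n > count and total < count)` → result = True
So result = True

Answer: True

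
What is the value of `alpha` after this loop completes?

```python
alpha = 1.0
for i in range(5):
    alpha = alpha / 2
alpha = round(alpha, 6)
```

Halving LR 5 times: 1 / 2^5
`alpha` takes the values: 1.0 → 0.5 → 0.25 → 0.125 → 0.0625 → 0.03125

Answer: 0.03125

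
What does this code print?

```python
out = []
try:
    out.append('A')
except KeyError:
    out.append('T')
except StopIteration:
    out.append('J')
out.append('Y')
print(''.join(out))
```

Execution trace: 'A' (try body, no exception) → 'Y' (after the try/except). Output: AY

Answer: AY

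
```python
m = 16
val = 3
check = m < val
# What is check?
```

Trace:
`m = 16` → m = 16
`val = 3` → val = 3
`check = m < val` → check = False
So check = False

Answer: False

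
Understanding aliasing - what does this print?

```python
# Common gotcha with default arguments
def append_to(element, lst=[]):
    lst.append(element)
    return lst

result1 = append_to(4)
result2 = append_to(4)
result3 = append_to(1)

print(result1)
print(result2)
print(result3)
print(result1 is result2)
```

Key concept: mutable default argument gotcha.
Step by step:
`result1 = append_to(4)` → result1 = [4]
`result2 = append_to(4)` → result1 = [4, 4] (same object as result2); result2 = [4, 4] (same object as result1)
`result3 = append_to(1)` → result1 = [4, 4, 1] (same object as result2, result3); result2 = [4, 4, 1] (same object as result1, result3); result3 = [4, 4, 1] (same object as result1, result2)
`print(result1)` → prints [4, 4, 1]
`print(result2)` → prints [4, 4, 1]
`print(result3)` → prints [4, 4, 1]
`print(result1 is result2)` → prints True

Answer:
[4, 4, 1]
[4, 4, 1]
[4, 4, 1]
True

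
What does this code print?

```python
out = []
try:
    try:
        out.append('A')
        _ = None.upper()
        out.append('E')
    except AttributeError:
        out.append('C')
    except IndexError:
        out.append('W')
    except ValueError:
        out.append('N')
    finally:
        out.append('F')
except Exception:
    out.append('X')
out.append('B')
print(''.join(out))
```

Execution trace: 'A' (inner try body) → 'C' (inner except AttributeError) → 'F' (inner finally) → 'B' (after the try/except). Output: ACFB

Answer: ACFB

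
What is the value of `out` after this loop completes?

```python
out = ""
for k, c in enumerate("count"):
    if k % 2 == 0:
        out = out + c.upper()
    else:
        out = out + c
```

Uppercase even positions in 'count'
`out` takes the values: "" → "C" → "Co" → "CoU" → "CoUn" → "CoUnT"

Answer: "CoUnT"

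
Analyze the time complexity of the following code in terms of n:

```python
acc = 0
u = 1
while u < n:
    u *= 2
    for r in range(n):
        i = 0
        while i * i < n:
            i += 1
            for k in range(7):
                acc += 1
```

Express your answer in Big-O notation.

Each loop level contributes: log n × n × √n × 1. Multiplying the contributions gives O(n√n log n).

Answer: O(n√n log n)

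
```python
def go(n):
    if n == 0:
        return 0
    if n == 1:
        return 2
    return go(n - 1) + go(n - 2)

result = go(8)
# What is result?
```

Build up from base cases: go(0)=0, go(1)=2, go(2)=2, go(3)=4, go(4)=6, go(5)=10, go(6)=16, ..., go(8)=42

Answer: 42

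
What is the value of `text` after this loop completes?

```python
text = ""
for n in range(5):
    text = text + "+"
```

Repeat '+' 5 times
`text` takes the values: "" → "+" → "++" → "+++" → "++++" → "+++++"

Answer: "+++++"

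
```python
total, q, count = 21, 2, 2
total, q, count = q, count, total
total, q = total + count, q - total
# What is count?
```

Trace:
`total, q, count = 21, 2, 2` → total = 21; q = 2; count = 2
`total, q, count = q, count, total` → total = 2; q = 2; count = 21
`total, q = total + count, q - total` → total = 23; q = 0
So count = 21

Answer: 21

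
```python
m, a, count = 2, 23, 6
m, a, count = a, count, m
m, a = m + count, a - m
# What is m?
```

Trace:
`m, a, count = 2, 23, 6` → m = 2; a = 23; count = 6
`m, a, count = a, count, m` → m = 23; a = 6; count = 2
`m, a = m + count, a - m` → m = 25; a = -17
So m = 25

Answer: 25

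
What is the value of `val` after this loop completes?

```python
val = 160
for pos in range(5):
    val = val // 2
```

Halve 5 times: 160 // 2^5 = 5
`val` takes the values: 160 → 80 → 40 → 20 → 10 → 5

Answer: 5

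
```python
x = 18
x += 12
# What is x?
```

Trace:
`x = 18` → x = 18
`x += 12` → x = 30
So x = 30

Answer: 30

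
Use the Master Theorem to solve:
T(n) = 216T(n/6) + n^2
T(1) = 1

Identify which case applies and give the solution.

a=216, b=6, f(n)=n^2. log_6(216) = 3. Since c=2 < 3, Case 1 applies: T(n) = Θ(n^log_b(a)) = O(n^3).

Answer: O(n^3) - Case 1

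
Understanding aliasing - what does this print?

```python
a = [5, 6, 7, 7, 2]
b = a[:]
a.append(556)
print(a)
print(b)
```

Key concept: slice [:] creates copy.
Step by step:
`a = [5, 6, 7, 7, 2]` → a = [5, 6, 7, 7, 2]
`b = a[:]` → b = [5, 6, 7, 7, 2]
`a.append(556)` → a = [5, 6, 7, 7, 2, 556]
`print(a)` → prints [5, 6, 7, 7, 2, 556]
`print(b)` → prints [5, 6, 7, 7, 2]

Answer:
[5, 6, 7, 7, 2, 556]
[5, 6, 7, 7, 2]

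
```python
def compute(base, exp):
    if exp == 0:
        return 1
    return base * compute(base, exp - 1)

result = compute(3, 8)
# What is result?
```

compute(3, 8) = 3 * 3 * 3 * 3 * 3 * 3 * 3 * 3 = 6561

Answer: 6561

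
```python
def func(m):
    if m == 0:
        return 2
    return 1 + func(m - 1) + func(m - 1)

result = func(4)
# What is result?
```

func(m) = 1 + 2·func(m-1), func(0)=2. Closed form: (2+1)·2^4 - 1 = 47.

Answer: 47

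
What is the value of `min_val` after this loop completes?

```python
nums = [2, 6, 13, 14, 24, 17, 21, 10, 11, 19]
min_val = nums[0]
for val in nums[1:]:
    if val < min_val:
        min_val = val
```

Minimum of [2, 6, 13, 14, 24, 17, 21, 10, 11, 19]
`min_val` takes the values: 2

Answer: 2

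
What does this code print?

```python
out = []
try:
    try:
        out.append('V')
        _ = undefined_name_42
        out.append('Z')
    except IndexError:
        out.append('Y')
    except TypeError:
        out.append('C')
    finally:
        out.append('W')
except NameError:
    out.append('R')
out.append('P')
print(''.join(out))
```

Execution trace: 'V' (try body) → 'W' (finally) → 'R' (outer except NameError) → 'P' (after the try/except). Output: VWRP

Answer: VWRP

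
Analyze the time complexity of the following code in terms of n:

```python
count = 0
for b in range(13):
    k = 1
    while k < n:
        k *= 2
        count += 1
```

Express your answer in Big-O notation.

Each loop level contributes: 1 × log n. Multiplying the contributions gives O(log n).

Answer: O(log n)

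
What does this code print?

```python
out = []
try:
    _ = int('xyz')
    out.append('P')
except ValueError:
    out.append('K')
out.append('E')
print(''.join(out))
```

Execution trace: 'K' (except ValueError) → 'E' (after the try/except). Output: KE

Answer: KE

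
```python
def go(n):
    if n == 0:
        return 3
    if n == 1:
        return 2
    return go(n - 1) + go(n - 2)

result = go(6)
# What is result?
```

Build up from base cases: go(0)=3, go(1)=2, go(2)=5, go(3)=7, go(4)=12, go(5)=19, go(6)=31

Answer: 31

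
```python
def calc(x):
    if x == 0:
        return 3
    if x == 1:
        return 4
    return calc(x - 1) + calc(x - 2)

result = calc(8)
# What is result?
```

Build up from base cases: calc(0)=3, calc(1)=4, calc(2)=7, calc(3)=11, calc(4)=18, calc(5)=29, calc(6)=47, ..., calc(8)=123

Answer: 123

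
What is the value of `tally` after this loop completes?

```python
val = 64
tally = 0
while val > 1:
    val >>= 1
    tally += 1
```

Count right shifts until 1
`tally` takes the values: 0 → 1 → 2 → 3 → 4 → 5 → 6

Answer: 6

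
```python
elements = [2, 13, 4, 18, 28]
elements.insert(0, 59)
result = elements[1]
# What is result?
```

Trace:
`elements = [2, 13, 4, 18, 28]` → elements = [2, 13, 4, 18, 28]
`elements.insert(0, 59)` → elements = [59, 2, 13, 4, 18, 28]
`result = elements[1]` → result = 2
So result = 2

Answer: 2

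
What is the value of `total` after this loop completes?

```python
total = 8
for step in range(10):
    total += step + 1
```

Start at 8, add 1 to 10 = 63
`total` takes the values: 8 → 9 → 11 → 14 → 18 → 23 → 29 → 36 → 44 → 53 → 63

Answer: 63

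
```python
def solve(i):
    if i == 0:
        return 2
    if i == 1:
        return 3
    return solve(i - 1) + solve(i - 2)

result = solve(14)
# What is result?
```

Build up from base cases: solve(0)=2, solve(1)=3, solve(2)=5, solve(3)=8, solve(4)=13, solve(5)=21, solve(6)=34, ..., solve(14)=1597

Answer: 1597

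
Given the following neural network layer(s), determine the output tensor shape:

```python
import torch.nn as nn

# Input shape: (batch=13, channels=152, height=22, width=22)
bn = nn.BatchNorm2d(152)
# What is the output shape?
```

Input: (13, 152, 22, 22) -> Output: (13, 152, 22, 22)

Answer: (13, 152, 22, 22)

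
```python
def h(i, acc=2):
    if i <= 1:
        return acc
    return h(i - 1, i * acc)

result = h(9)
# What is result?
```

Accumulator trace (n, acc): (9, 2) -> (8, 18) -> (7, 144) -> (6, 1008) -> (5, 6048) -> (4, 30240) -> (3, 120960) -> (2, 362880) -> (1, 725760) -> return 725760

Answer: 725760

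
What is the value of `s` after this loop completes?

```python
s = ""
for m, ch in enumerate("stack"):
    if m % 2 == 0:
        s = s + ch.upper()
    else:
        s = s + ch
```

Uppercase even positions in 'stack'
`s` takes the values: "" → "S" → "St" → "StA" → "StAc" → "StAcK"

Answer: "StAcK"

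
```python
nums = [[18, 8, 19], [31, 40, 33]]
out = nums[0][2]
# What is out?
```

Trace:
`nums = [[18, 8, 19], [31, 40, 33]]` → nums = [[18, 8, 19], [31, 40, 33]]
`out = nums[0][2]` → out = 19
So out = 19

Answer: 19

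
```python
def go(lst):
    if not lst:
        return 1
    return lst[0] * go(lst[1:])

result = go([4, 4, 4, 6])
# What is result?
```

Product over [4, 4, 4, 6] = 4 * 4 * 4 * 6 = 384

Answer: 384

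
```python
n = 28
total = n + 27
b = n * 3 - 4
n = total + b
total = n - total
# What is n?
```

Trace:
`n = 28` → n = 28
`total = n + 27` → total = 55
`b = n * 3 - 4` → b = 80
`n = total + b` → n = 135
`total = n - total` → total = 80
So n = 135

Answer: 135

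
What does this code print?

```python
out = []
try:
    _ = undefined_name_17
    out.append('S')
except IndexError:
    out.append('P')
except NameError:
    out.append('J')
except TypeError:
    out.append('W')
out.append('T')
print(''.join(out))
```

Execution trace: 'J' (except NameError) → 'T' (after the try/except). Output: JT

Answer: JT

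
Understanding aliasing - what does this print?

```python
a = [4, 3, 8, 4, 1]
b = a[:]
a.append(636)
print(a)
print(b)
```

Key concept: slice [:] creates copy.
Step by step:
`a = [4, 3, 8, 4, 1]` → a = [4, 3, 8, 4, 1]
`b = a[:]` → b = [4, 3, 8, 4, 1]
`a.append(636)` → a = [4, 3, 8, 4, 1, 636]
`print(a)` → prints [4, 3, 8, 4, 1, 636]
`print(b)` → prints [4, 3, 8, 4, 1]

Answer:
[4, 3, 8, 4, 1, 636]
[4, 3, 8, 4, 1]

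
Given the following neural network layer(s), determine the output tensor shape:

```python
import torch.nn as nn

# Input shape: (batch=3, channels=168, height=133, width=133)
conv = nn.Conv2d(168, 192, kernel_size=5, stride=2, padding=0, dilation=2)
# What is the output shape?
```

Input: (3, 168, 133, 133) -> Output: (3, 192, 63, 63)

Answer: (3, 192, 63, 63)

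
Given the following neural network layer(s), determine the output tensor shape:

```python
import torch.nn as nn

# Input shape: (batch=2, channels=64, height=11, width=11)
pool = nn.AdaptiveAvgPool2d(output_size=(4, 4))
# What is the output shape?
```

Input: (2, 64, 11, 11) -> Output: (2, 64, 4, 4)

Answer: (2, 64, 4, 4)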